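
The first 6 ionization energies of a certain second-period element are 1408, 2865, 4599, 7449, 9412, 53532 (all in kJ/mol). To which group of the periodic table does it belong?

Group 15

Look for the largest jump between consecutive ionization energies: IE6/IE5 ≈ 5.7, far larger than any earlier ratio.
That jump marks the point where a core electron is being removed. So the atom has 5 valence electrons.
A main-group element with 5 valence electrons is in group 15.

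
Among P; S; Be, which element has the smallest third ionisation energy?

P

The third ionization energy removes an electron from the +2 ion. For each element: P²⁺ still has 3 valence electrons; S²⁺ still has 4 valence electrons; Be²⁺ is the bare [He] core.
Pulling an electron out of a noble-gas core costs far more than removing a remaining valence electron, so Be sits at the high end of IE_3.
Valence configurations: P²⁺ [Ne]3s²3p¹, S²⁺ [Ne]3s²3p².
Tabulated IE_3 (kJ/mol): P 2914, S 3357, Be 14849.
So the third ionization energies run P < S < Be.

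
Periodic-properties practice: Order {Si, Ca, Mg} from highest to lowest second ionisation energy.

After 1 electron has been removed, what remains? Si⁺ still has 3 valence electrons; Ca⁺ still has 1 valence electron; Mg⁺ still has 1 valence electron.
All are still removing valence electrons, so compare the +1 ions as you would atoms: IE_2 generally rises across a period (higher Z_eff) and falls down a group (larger shell), subject to the usual subshell exceptions.
Valence configurations: Si⁺ [Ne]3s²3p¹, Ca⁺ [Ar]4s¹, Mg⁺ [Ne]3s¹.
Approximate IE_2 values (kJ/mol): Si 1577, Ca 1145, Mg 1451.
Putting it together, IE_2: Ca < Mg < Si.

Si > Mg > Ca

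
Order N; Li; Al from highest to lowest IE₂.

Consider each +1 ion: N⁺ still has 4 valence electrons; Li⁺ is the bare [He] core; Al⁺ still has 2 valence electrons.
Core electrons are held far more tightly than valence electrons, so Li tops the IE_2 order.
Valence configurations: N⁺ [He]2s²2p², Al⁺ [Ne]3s².
Tabulated IE_2 (kJ/mol): N 2856, Li 7298, Al 1817.
Overall IE_2 order: Al < N < Li.

Li, N, Al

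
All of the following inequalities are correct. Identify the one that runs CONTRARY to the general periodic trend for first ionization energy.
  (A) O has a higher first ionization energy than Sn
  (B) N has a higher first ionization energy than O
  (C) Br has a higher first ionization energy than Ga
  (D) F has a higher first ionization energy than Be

The general trend: first ionization energy increases across a period and decreases down a group.
(A) O (period 2, group 16) vs Sn (period 5, group 14): the stated order agrees with the simple trend.
(B) N (period 2, group 15) vs O (period 2, group 16): the stated order contradicts the simple trend.
(C) Br (period 4, group 17) vs Ga (period 4, group 13): the stated order agrees with the simple trend.
(D) F (period 2, group 17) vs Be (period 2, group 2): the stated order agrees with the simple trend.
The exception is (B): pairing an electron in O's 2p⁴ costs repulsion energy, so O ionizes more easily than half-filled N (2p³).

(B)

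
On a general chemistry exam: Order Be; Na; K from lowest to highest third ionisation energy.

K < Na < Be

Consider each +2 ion: Be²⁺ is the bare [He] core; Na²⁺ is already 1 electron into the core; K²⁺ is already 1 electron into the core.
All of these are removing an electron from a noble-gas core or deeper; the smaller core (lower principal quantum number) is held far more tightly, and within a period the higher nuclear charge binds the same core more tightly.
Tabulated IE_3 (kJ/mol): Be 14849, Na 6910, K 4420.
Hence IE_3: K < Na < Be.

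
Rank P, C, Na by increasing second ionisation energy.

After 1 electron has been removed, what remains? P⁺ still has 4 valence electrons; C⁺ still has 3 valence electrons; Na⁺ is the bare [Ne] core.
Breaking into a closed-shell core is much more expensive than removing a leftover valence electron — Na has the largest IE_2 here.
Valence configurations: P⁺ [Ne]3s²3p², C⁺ [He]2s²2p¹.
Tabulated IE_2 (kJ/mol): P 1907, C 2353, Na 4562.
Hence IE_2: P < C < Na.

P < C < Na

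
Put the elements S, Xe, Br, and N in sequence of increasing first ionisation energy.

N is in period 2, group 15; S is in period 3, group 16; Br is in period 4, group 17; Xe is in period 5, group 18.
Removing the outermost electron gets harder across a period and easier down a group.
These sit on a diagonal, where the across-period and down-group effects partly cancel.
Br > S: period and group pull opposite ways; the across-period shift dominates (1140 vs 1000 kJ/mol).
Xe > Br: the two effects oppose for this pair; the across-period effect wins (1170 vs 1140 kJ/mol).
N > Xe: the two effects oppose for this pair; the down-group effect wins (1402 vs 1170 kJ/mol).
Approximate values (kJ/mol): N 1402, S 1000, Br 1140, Xe 1170.
So from lowest to highest: S < Br < Xe < N.

S < Br < Xe < N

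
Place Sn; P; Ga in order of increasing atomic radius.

P < Ga < Sn

P is in period 3, group 15; Ga is in period 4, group 13; Sn is in period 5, group 14.
Moving right in a period, electrons are added to the same shell under a stronger nuclear pull, so atoms get smaller; moving down, a new shell is opened and atoms get larger.
These span different periods and groups, so the two trends combine.
Ga > P: both effects reinforce here, so Ga is clearly the larger of the two.
Sn > Ga: period and group pull opposite ways; the down-group shift dominates (140 vs 124 pm).
Tabulated atomic radius (pm): P 111, Ga 124, Sn 140.
So from smallest to largest: P < Ga < Sn.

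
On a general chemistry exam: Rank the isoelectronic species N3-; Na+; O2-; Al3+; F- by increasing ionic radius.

Al3+ < Na+ < F- < O2- < N3-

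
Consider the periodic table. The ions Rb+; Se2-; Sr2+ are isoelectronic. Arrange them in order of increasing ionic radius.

All of these have 36 electrons, so size is governed by nuclear charge alone: the more protons, the stronger the pull on the same electron cloud, and the smaller the ion.
Nuclear charges: Sr2+ (Z=38), Rb+ (Z=37), Se2- (Z=34).
Smallest to largest: Sr2+ < Rb+ < Se2-.

Sr2+ < Rb+ < Se2-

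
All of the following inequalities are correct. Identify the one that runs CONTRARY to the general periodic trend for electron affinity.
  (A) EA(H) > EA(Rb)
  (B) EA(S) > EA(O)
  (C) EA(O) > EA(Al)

(B)

The general trend: electron affinity increases across a period and decreases down a group.
(A) H (period 1, group 1) vs Rb (period 5, group 1): the stated order agrees with the simple trend.
(B) S (period 3, group 16) vs O (period 2, group 16): the stated order contradicts the simple trend.
(C) O (period 2, group 16) vs Al (period 3, group 13): the stated order agrees with the simple trend.
The exception is (B): the compact 2p subshell of O repels the added electron more than S's larger 3p does.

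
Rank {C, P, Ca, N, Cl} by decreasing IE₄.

N, Ca, C, Cl, P

Consider each +3 ion: C³⁺ still has 1 valence electron; P³⁺ still has 2 valence electrons; Ca³⁺ is already 1 electron into the core; N³⁺ still has 2 valence electrons; Cl³⁺ still has 4 valence electrons.
Usually core removal costs more than valence removal, but here the competition is close: a tightly held n=2 valence electron can cost more to remove than an n=3 core electron, so the actual values have to decide it.
Valence configurations: C³⁺ [He]2s¹, P³⁺ [Ne]3s², N³⁺ [He]2s², Cl³⁺ [Ne]3s²3p².
Tabulated IE_4 (kJ/mol): C 6223, P 4964, Ca 6491, N 7475, Cl 5159.
So the fourth ionization energies run P < Cl < C < Ca < N.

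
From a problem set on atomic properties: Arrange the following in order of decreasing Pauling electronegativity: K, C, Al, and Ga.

C > Ga > Al > K

C is in period 2, group 14; Al is in period 3, group 13; K is in period 4, group 1; Ga is in period 4, group 13.
Smaller atoms with higher effective nuclear charge are more electronegative.
These span different periods and groups, so the two trends combine.
Al > K: relative to K, both the across-period and down-group shifts push Al's electronegativity up.
Ga > Al: this pair runs against the simple trend — see the exception note.
C > Ga: both effects reinforce here, so C is clearly the higher of the two.
Note the exception: Ga has a higher electronegativity than Al, contrary to the simple trend — poor shielding by filled d (and f) subshells raises the heavier element's effective nuclear charge more than the simple down-group trend predicts.
Approximate values (Pauling): C 2.55, Al 1.61, K 0.82, Ga 1.81.
So from highest to lowest: C > Ga > Al > K.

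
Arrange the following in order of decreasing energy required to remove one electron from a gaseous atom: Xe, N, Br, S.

N > Xe > Br > S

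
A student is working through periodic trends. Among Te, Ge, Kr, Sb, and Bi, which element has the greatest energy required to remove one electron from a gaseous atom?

Ge is in period 4, group 14; Kr is in period 4, group 18; Sb is in period 5, group 15; Te is in period 5, group 16; Bi is in period 6, group 15.
Removing the outermost electron gets harder across a period and easier down a group.
Neither a single period nor a single group — weigh both effects.
Ge > Bi: the two effects oppose for this pair; the down-group effect wins (762 vs 703 kJ/mol).
Sb > Ge: the two effects oppose for this pair; the across-period effect wins (831 vs 762 kJ/mol).
Te > Sb: both are in period 5; the period trend gives Te the larger value.
Kr > Te: relative to Te, both the across-period and down-group shifts push Kr's first ionization energy up.
Approximate values (kJ/mol): Ge 762, Kr 1351, Sb 831, Te 869, Bi 703.
The greatest energy required to remove one electron from a gaseous atom among these belongs to Kr.

Kr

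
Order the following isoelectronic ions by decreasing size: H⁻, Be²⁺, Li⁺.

H⁻ > Li⁺ > Be²⁺

All of these have 2 electrons, so size is governed by nuclear charge alone: the more protons, the stronger the pull on the same electron cloud, and the smaller the ion.
Nuclear charges: Be²⁺ (Z=4), Li⁺ (Z=3), H⁻ (Z=1).
Largest to smallest: H⁻ > Li⁺ > Be²⁺.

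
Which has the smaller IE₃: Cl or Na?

Cl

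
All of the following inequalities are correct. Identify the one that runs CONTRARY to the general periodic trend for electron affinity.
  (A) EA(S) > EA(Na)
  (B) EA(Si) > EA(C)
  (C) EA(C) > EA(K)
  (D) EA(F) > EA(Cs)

(B)

The general trend: electron affinity increases across a period and decreases down a group.
(A) S (period 3, group 16) vs Na (period 3, group 1): the stated order agrees with the simple trend.
(B) Si (period 3, group 14) vs C (period 2, group 14): the stated order contradicts the simple trend.
(C) C (period 2, group 14) vs K (period 4, group 1): the stated order agrees with the simple trend.
(D) F (period 2, group 17) vs Cs (period 6, group 1): the stated order agrees with the simple trend.
The exception is (B): Si's larger, more diffuse 3p orbitals accept an added electron slightly more readily than C's compact 2p.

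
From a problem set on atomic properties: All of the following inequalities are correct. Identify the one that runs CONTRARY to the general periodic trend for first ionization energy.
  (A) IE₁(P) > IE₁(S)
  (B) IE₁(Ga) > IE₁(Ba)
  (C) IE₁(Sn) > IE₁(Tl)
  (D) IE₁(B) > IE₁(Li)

(A)

The general trend: first ionization energy increases across a period and decreases down a group.
(A) P (period 3, group 15) vs S (period 3, group 16): the stated order contradicts the simple trend.
(B) Ga (period 4, group 13) vs Ba (period 6, group 2): the stated order agrees with the simple trend.
(C) Sn (period 5, group 14) vs Tl (period 6, group 13): the stated order agrees with the simple trend.
(D) B (period 2, group 13) vs Li (period 2, group 1): the stated order agrees with the simple trend.
The exception is (A): S (3p⁴) ionizes more easily than half-filled P (3p³) because the paired 3p electron in S is pushed out by e⁻–e⁻ repulsion.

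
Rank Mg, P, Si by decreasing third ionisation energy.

Mg > Si > P

After 2 electrons have been removed, what remains? Mg²⁺ is the bare [Ne] core; P²⁺ still has 3 valence electrons; Si²⁺ still has 2 valence electrons.
Pulling an electron out of a noble-gas core costs far more than removing a remaining valence electron, so Mg sits at the high end of IE_3.
Valence configurations: P²⁺ [Ne]3s²3p¹, Si²⁺ [Ne]3s².
P²⁺ loses a lone 3p electron whereas Si²⁺ must break into a filled 3s² pair, so IE_3(Si) > IE_3(P) even though P has the higher nuclear charge.
Tabulated IE_3 (kJ/mol): Mg 7733, P 2914, Si 3232.
Overall IE_3 order: P < Si < Mg.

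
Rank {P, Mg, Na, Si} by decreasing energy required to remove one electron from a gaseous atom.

P > Si > Mg > Na

Na is in period 3, group 1; Mg is in period 3, group 2; Si is in period 3, group 14; P is in period 3, group 15.
IE₁ increases left→right with effective nuclear charge and decreases top→bottom as the valence shell moves farther out.
All lie in period 3, so first ionization energy increases left to right.
So from highest to lowest: P > Si > Mg > Na.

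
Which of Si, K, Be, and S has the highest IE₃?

The third ionization energy removes an electron from the +2 ion. For each element: Si²⁺ still has 2 valence electrons; K²⁺ is already 1 electron into the core; Be²⁺ is the bare [He] core; S²⁺ still has 4 valence electrons.
Core electrons are held far more tightly than valence electrons, so K and Be top the IE_3 order.
Valence configurations: Si²⁺ [Ne]3s², S²⁺ [Ne]3s²3p².
Approximate IE_3 values (kJ/mol): Si 3232, K 4420, Be 14849, S 3357.
Hence IE_3: Si < S < K < Be.

Be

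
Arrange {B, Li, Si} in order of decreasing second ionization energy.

Li > B > Si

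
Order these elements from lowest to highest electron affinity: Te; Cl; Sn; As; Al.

Al < As < Sn < Te < Cl

Adding an electron releases more energy for atoms nearer the top right (short of the noble gases).
Neither a single period nor a single group — weigh both effects.
As > Al: the two effects oppose for this pair; the across-period effect wins (78 vs 42 kJ/mol).
Sn > As: this pair runs against the simple trend — see the exception note.
Te > Sn: Te lies to the right of Sn in period 5, so the across-period effect alone puts Te higher.
Cl > Te: relative to Te, both the across-period and down-group shifts push Cl's electron affinity up.
Note the exception: Sn has a higher electron affinity than As, contrary to the simple trend — adding an electron to As's half-filled np³ subshell costs electron-pairing energy.
Tabulated electron affinity (kJ/mol): Al 42, Cl 349, As 78, Sn 107, Te 190.
So from lowest to highest: Al < As < Sn < Te < Cl.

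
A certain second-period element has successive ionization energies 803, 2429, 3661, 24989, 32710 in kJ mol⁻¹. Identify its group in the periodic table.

Look for the largest jump between consecutive ionization energies: IE4/IE3 ≈ 6.8, far larger than any earlier ratio.
That jump marks the point where a core electron is being removed. So the atom has 3 valence electrons.
A main-group element with 3 valence electrons is in group 13.

Group 13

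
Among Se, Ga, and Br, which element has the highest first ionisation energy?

Ga is in period 4, group 13; Se is in period 4, group 16; Br is in period 4, group 17.
IE₁ increases left→right with effective nuclear charge and decreases top→bottom as the valence shell moves farther out.
All lie in period 4, so first ionization energy increases left to right.
The highest first ionisation energy among these belongs to Br.

Br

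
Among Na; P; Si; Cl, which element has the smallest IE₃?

P

IE_3 is the cost of taking one more electron from the +2 cation: Na²⁺ is already 1 electron into the core; P²⁺ still has 3 valence electrons; Si²⁺ still has 2 valence electrons; Cl²⁺ still has 5 valence electrons.
Core electrons are held far more tightly than valence electrons, so Na tops the IE_3 order.
Valence configurations: P²⁺ [Ne]3s²3p¹, Si²⁺ [Ne]3s², Cl²⁺ [Ne]3s²3p³.
P²⁺ loses a lone 3p electron whereas Si²⁺ must break into a filled 3s² pair, so IE_3(Si) > IE_3(P) even though P has the higher nuclear charge.
Approximate IE_3 values (kJ/mol): Na 6910, P 2914, Si 3232, Cl 3822.
Putting it together, IE_3: P < Si < Cl < Na.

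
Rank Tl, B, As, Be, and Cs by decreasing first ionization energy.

As > Be > B > Tl > Cs

Be is in period 2, group 2; B is in period 2, group 13; As is in period 4, group 15; Cs is in period 6, group 1; Tl is in period 6, group 13.
Across a period the outer electron is held more tightly (higher IE₁); down a group it sits in a higher shell, more shielded, and comes off more easily.
These span different periods and groups, so the two trends combine.
Tl > Cs: both are in period 6; the period trend gives Tl the larger value.
B > Tl: B sits above Tl in group 13, so the down-group effect alone puts B higher.
Be > B: this pair runs against the simple trend — see the exception note.
As > Be: period and group pull opposite ways; the across-period shift dominates (947 vs 900 kJ/mol).
Note the exception: Be has a higher first ionization energy than B, contrary to the simple trend — removing B's lone 2p electron is easier than breaking Be's filled 2s².
Approximate values (kJ/mol): Be 900, B 801, As 947, Cs 376, Tl 589.
So from highest to lowest: As > Be > B > Tl > Cs.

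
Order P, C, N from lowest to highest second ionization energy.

After 1 electron has been removed, what remains? P⁺ still has 4 valence electrons; C⁺ still has 3 valence electrons; N⁺ still has 4 valence electrons.
All are still removing valence electrons, so compare the +1 ions as you would atoms: IE_2 generally rises across a period (higher Z_eff) and falls down a group (larger shell), subject to the usual subshell exceptions.
Valence configurations: P⁺ [Ne]3s²3p², C⁺ [He]2s²2p¹, N⁺ [He]2s²2p².
Approximate IE_2 values (kJ/mol): P 1907, C 2353, N 2856.
Hence IE_2: P < C < N.

P, C, N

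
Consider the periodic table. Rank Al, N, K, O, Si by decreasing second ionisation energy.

O > K > N > Al > Si

After 1 electron has been removed, what remains? Al⁺ still has 2 valence electrons; N⁺ still has 4 valence electrons; K⁺ is the bare [Ar] core; O⁺ still has 5 valence electrons; Si⁺ still has 3 valence electrons.
Usually core removal costs more than valence removal, but here the competition is close: a tightly held n=2 valence electron can cost more to remove than an n=3 core electron, so the actual values have to decide it.
Valence configurations: Al⁺ [Ne]3s², N⁺ [He]2s²2p², O⁺ [He]2s²2p³, Si⁺ [Ne]3s²3p¹.
Si⁺ loses a lone 3p electron whereas Al⁺ must break into a filled 3s² pair, so IE_2(Al) > IE_2(Si) even though Si has the higher nuclear charge.
Tabulated IE_2 (kJ/mol): Al 1817, N 2856, K 3052, O 3388, Si 1577.
Putting it together, IE_2: Si < Al < N < K < O.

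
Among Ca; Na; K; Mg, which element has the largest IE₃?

Mg

The third ionization energy removes an electron from the +2 ion. For each element: Ca²⁺ is the bare [Ar] core; Na²⁺ is already 1 electron into the core; K²⁺ is already 1 electron into the core; Mg²⁺ is the bare [Ne] core.
All of these are removing an electron from a noble-gas core or deeper; the smaller core (lower principal quantum number) is held far more tightly, and within a period the higher nuclear charge binds the same core more tightly.
Approximate IE_3 values (kJ/mol): Ca 4912, Na 6910, K 4420, Mg 7733.
So the third ionization energies run K < Ca < Na < Mg.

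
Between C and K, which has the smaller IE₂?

C

After 1 electron has been removed, what remains? C⁺ still has 3 valence electrons; K⁺ is the bare [Ar] core.
Core electrons are held far more tightly than valence electrons, so K tops the IE_2 order.
Tabulated IE_2 (kJ/mol): C 2353, K 3052.
Putting it together, IE_2: C < K.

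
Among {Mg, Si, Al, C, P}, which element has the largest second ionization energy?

C

Consider each +1 ion: Mg⁺ still has 1 valence electron; Si⁺ still has 3 valence electrons; Al⁺ still has 2 valence electrons; C⁺ still has 3 valence electrons; P⁺ still has 4 valence electrons.
All are still removing valence electrons, so compare the +1 ions as you would atoms: IE_2 generally rises across a period (higher Z_eff) and falls down a group (larger shell), subject to the usual subshell exceptions.
Valence configurations: Mg⁺ [Ne]3s¹, Si⁺ [Ne]3s²3p¹, Al⁺ [Ne]3s², C⁺ [He]2s²2p¹, P⁺ [Ne]3s²3p².
Si⁺ loses a lone 3p electron whereas Al⁺ must break into a filled 3s² pair, so IE_2(Al) > IE_2(Si) even though Si has the higher nuclear charge.
Approximate IE_2 values (kJ/mol): Mg 1451, Si 1577, Al 1817, C 2353, P 1907.
So the second ionization energies run Mg < Si < Al < P < C.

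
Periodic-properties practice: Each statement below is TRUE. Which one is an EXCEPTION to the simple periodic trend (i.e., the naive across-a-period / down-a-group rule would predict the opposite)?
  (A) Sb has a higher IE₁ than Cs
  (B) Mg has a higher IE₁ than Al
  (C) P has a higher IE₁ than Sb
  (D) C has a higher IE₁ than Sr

(B)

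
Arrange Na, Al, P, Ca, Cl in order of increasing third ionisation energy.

Al < P < Cl < Ca < Na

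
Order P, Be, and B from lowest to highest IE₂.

Be, P, B

Consider each +1 ion: P⁺ still has 4 valence electrons; Be⁺ still has 1 valence electron; B⁺ still has 2 valence electrons.
All are still removing valence electrons, so compare the +1 ions as you would atoms: IE_2 generally rises across a period (higher Z_eff) and falls down a group (larger shell), subject to the usual subshell exceptions.
Valence configurations: P⁺ [Ne]3s²3p², Be⁺ [He]2s¹, B⁺ [He]2s².
Tabulated IE_2 (kJ/mol): P 1907, Be 1757, B 2427.
Hence IE_2: Be < P < B.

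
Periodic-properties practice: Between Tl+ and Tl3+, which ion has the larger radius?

Tl+

Both ions have Z = 81 protons, but Tl3+ has lost more electrons, so its remaining electrons feel a larger effective nuclear charge per electron and are pulled in more tightly.
Higher positive charge → smaller ion, so Tl+ > Tl3+.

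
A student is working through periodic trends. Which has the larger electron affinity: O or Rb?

O

O is in period 2, group 16; Rb is in period 5, group 1.
Adding an electron releases more energy for atoms nearer the top right (short of the noble gases).
Here both period and group differ, so the two effects have to be weighed against each other.
O > Rb: both effects reinforce here, so O is clearly the higher of the two.
Approximate values (kJ/mol): O 141, Rb 47.
So O has the larger electron affinity (O > Rb).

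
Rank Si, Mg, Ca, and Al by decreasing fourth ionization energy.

Al > Mg > Ca > Si

The fourth ionization energy removes an electron from the +3 ion. For each element: Si³⁺ still has 1 valence electron; Mg³⁺ is already 1 electron into the core; Ca³⁺ is already 1 electron into the core; Al³⁺ is the bare [Ne] core.
Pulling an electron out of a noble-gas core costs far more than removing a remaining valence electron, so Ca, Mg and Al sit at the high end of IE_4.
The numbers (kJ/mol): Si 4356, Mg 10543, Ca 6491, Al 11577.
Putting it together, IE_4: Si < Ca < Mg < Al.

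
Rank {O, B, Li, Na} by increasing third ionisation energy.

B, O, Na, Li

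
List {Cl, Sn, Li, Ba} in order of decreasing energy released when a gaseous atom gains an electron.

Electron affinity generally becomes more exothermic across a period toward the halogens and less exothermic down a group.
Here both period and group differ, so the two effects have to be weighed against each other.
Li > Ba: the two effects oppose for this pair; the down-group effect wins (60 vs 14 kJ/mol).
Sn > Li: period and group pull opposite ways; the across-period shift dominates (107 vs 60 kJ/mol).
Cl > Sn: both effects reinforce here, so Cl is clearly the higher of the two.
Approximate values (kJ/mol): Li 60, Cl 349, Sn 107, Ba 14.
So from highest to lowest: Cl > Sn > Li > Ba.

Cl, Sn, Li, Ba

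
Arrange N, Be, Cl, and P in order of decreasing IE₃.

Be > N > Cl > P

Consider each +2 ion: N²⁺ still has 3 valence electrons; Be²⁺ is the bare [He] core; Cl²⁺ still has 5 valence electrons; P²⁺ still has 3 valence electrons.
Breaking into a closed-shell core is much more expensive than removing a leftover valence electron — Be has the largest IE_3 here.
Valence configurations: N²⁺ [He]2s²2p¹, Cl²⁺ [Ne]3s²3p³, P²⁺ [Ne]3s²3p¹.
Tabulated IE_3 (kJ/mol): N 4578, Be 14849, Cl 3822, P 2914.
So the third ionization energies run P < Cl < N < Be.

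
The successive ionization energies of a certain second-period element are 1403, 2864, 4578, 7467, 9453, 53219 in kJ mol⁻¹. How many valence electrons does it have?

Look for the largest jump between consecutive ionization energies: IE6/IE5 ≈ 5.6, far larger than any earlier ratio.
That jump marks the point where a core electron is being removed. So the atom has 5 valence electrons.

5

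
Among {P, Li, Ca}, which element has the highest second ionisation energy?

Li

The second ionization energy removes an electron from the +1 ion. For each element: P⁺ still has 4 valence electrons; Li⁺ is the bare [He] core; Ca⁺ still has 1 valence electron.
Pulling an electron out of a noble-gas core costs far more than removing a remaining valence electron, so Li sits at the high end of IE_2.
Valence configurations: P⁺ [Ne]3s²3p², Ca⁺ [Ar]4s¹.
The numbers (kJ/mol): P 1907, Li 7298, Ca 1145.
Overall IE_2 order: Ca < P < Li.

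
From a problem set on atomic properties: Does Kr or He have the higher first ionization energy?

IE₁ increases left→right with effective nuclear charge and decreases top→bottom as the valence shell moves farther out.
All are in group 18, so first ionization energy increases up the group.
So He has the higher first ionization energy (He > Kr).

He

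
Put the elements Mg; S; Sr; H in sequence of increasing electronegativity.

Sr < Mg < H < S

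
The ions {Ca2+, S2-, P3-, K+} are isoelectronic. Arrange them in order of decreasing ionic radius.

P3- > S2- > K+ > Ca2+

All of these have 18 electrons, so size is governed by nuclear charge alone: the more protons, the stronger the pull on the same electron cloud, and the smaller the ion.
Nuclear charges: Ca2+ (Z=20), K+ (Z=19), S2- (Z=16), P3- (Z=15).
Largest to smallest: P3- > S2- > K+ > Ca2+.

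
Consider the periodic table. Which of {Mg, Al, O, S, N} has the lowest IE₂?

IE_2 is the cost of taking one more electron from the +1 cation: Mg⁺ still has 1 valence electron; Al⁺ still has 2 valence electrons; O⁺ still has 5 valence electrons; S⁺ still has 5 valence electrons; N⁺ still has 4 valence electrons.
All are still removing valence electrons, so compare the +1 ions as you would atoms: IE_2 generally rises across a period (higher Z_eff) and falls down a group (larger shell), subject to the usual subshell exceptions.
Valence configurations: Mg⁺ [Ne]3s¹, Al⁺ [Ne]3s², O⁺ [He]2s²2p³, S⁺ [Ne]3s²3p³, N⁺ [He]2s²2p².
Tabulated IE_2 (kJ/mol): Mg 1451, Al 1817, O 3388, S 2252, N 2856.
Putting it together, IE_2: Mg < Al < S < N < O.

Mg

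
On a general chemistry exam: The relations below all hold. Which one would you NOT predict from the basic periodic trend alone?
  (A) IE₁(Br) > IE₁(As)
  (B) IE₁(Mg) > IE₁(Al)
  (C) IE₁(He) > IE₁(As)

(B)

The general trend: first ionisation energy increases across a period and decreases down a group.
(A) Br (period 4, group 17) vs As (period 4, group 15): the stated order agrees with the simple trend.
(B) Mg (period 3, group 2) vs Al (period 3, group 13): the stated order contradicts the simple trend.
(C) He (period 1, group 18) vs As (period 4, group 15): the stated order agrees with the simple trend.
The exception is (B): Al's single 3p electron is easier to remove than one from Mg's filled 3s².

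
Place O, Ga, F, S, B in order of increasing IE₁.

B is in period 2, group 13; O is in period 2, group 16; F is in period 2, group 17; S is in period 3, group 16; Ga is in period 4, group 13.
Removing the outermost electron gets harder across a period and easier down a group.
These span different periods and groups, so the two trends combine.
B > Ga: they share group 13; the group trend gives B the larger value.
S > B: the two effects oppose for this pair; the across-period effect wins (1000 vs 801 kJ/mol).
O > S: O sits above S in group 16, so the down-group effect alone puts O higher.
F > O: F lies to the right of O in period 2, so the across-period effect alone puts F higher.
Tabulated first ionization energy (kJ/mol): B 801, O 1314, F 1681, S 1000, Ga 579.
So from lowest to highest: Ga < B < S < O < F.

Ga, B, S, O, F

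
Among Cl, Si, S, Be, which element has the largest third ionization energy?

Be

After 2 electrons have been removed, what remains? Cl²⁺ still has 5 valence electrons; Si²⁺ still has 2 valence electrons; S²⁺ still has 4 valence electrons; Be²⁺ is the bare [He] core.
Core electrons are held far more tightly than valence electrons, so Be tops the IE_3 order.
Valence configurations: Cl²⁺ [Ne]3s²3p³, Si²⁺ [Ne]3s², S²⁺ [Ne]3s²3p².
The numbers (kJ/mol): Cl 3822, Si 3232, S 3357, Be 14849.
Hence IE_3: Si < S < Cl < Be.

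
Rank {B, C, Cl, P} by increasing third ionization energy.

P, B, Cl, C

Consider each +2 ion: B²⁺ still has 1 valence electron; C²⁺ still has 2 valence electrons; Cl²⁺ still has 5 valence electrons; P²⁺ still has 3 valence electrons.
All are still removing valence electrons, so compare the +2 ions as you would atoms: IE_3 generally rises across a period (higher Z_eff) and falls down a group (larger shell), subject to the usual subshell exceptions.
Valence configurations: B²⁺ [He]2s¹, C²⁺ [He]2s², Cl²⁺ [Ne]3s²3p³, P²⁺ [Ne]3s²3p¹.
Tabulated IE_3 (kJ/mol): B 3660, C 4620, Cl 3822, P 2914.
Hence IE_3: P < B < Cl < C.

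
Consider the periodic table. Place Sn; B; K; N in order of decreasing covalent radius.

K > Sn > B > N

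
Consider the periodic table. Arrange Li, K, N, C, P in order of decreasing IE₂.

Li, K, N, C, P

After 1 electron has been removed, what remains? Li⁺ is the bare [He] core; K⁺ is the bare [Ar] core; N⁺ still has 4 valence electrons; C⁺ still has 3 valence electrons; P⁺ still has 4 valence electrons.
Core electrons are held far more tightly than valence electrons, so K and Li top the IE_2 order.
Valence configurations: N⁺ [He]2s²2p², C⁺ [He]2s²2p¹, P⁺ [Ne]3s²3p².
The numbers (kJ/mol): Li 7298, K 3052, N 2856, C 2353, P 1907.
Overall IE_2 order: P < C < N < K < Li.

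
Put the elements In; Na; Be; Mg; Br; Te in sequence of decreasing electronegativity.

Be is in period 2, group 2; Na is in period 3, group 1; Mg is in period 3, group 2; Br is in period 4, group 17; In is in period 5, group 13; Te is in period 5, group 16.
Atoms toward the upper right of the periodic table pull bonding electrons most strongly.
These span different periods and groups, so the two trends combine.
Mg > Na: Mg lies to the right of Na in period 3, so the across-period effect alone puts Mg higher.
Be > Mg: they share group 2; the group trend gives Be the larger value.
In > Be: period and group pull opposite ways; the across-period shift dominates (1.78 vs 1.57).
Te > In: both are in period 5; the period trend gives Te the larger value.
Br > Te: relative to Te, both the across-period and down-group shifts push Br's electronegativity up.
For reference (Pauling): Be 1.57, Na 0.93, Mg 1.31, Br 2.96, In 1.78, Te 2.10.
So from highest to lowest: Br > Te > In > Be > Mg > Na.

Br, Te, In, Be, Mg, Na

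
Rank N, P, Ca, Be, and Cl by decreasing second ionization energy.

Consider each +1 ion: N⁺ still has 4 valence electrons; P⁺ still has 4 valence electrons; Ca⁺ still has 1 valence electron; Be⁺ still has 1 valence electron; Cl⁺ still has 6 valence electrons.
All are still removing valence electrons, so compare the +1 ions as you would atoms: IE_2 generally rises across a period (higher Z_eff) and falls down a group (larger shell), subject to the usual subshell exceptions.
Valence configurations: N⁺ [He]2s²2p², P⁺ [Ne]3s²3p², Ca⁺ [Ar]4s¹, Be⁺ [He]2s¹, Cl⁺ [Ne]3s²3p⁴.
The numbers (kJ/mol): N 2856, P 1907, Ca 1145, Be 1757, Cl 2298.
So the second ionization energies run Ca < Be < P < Cl < N.

N > Cl > P > Be > Ca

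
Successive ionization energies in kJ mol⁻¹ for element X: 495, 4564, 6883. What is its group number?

Group 1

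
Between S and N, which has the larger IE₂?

N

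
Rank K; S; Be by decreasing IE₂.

K > S > Be

Consider each +1 ion: K⁺ is the bare [Ar] core; S⁺ still has 5 valence electrons; Be⁺ still has 1 valence electron.
Core electrons are held far more tightly than valence electrons, so K tops the IE_2 order.
Valence configurations: S⁺ [Ne]3s²3p³, Be⁺ [He]2s¹.
Tabulated IE_2 (kJ/mol): K 3052, S 2252, Be 1757.
Putting it together, IE_2: Be < S < K.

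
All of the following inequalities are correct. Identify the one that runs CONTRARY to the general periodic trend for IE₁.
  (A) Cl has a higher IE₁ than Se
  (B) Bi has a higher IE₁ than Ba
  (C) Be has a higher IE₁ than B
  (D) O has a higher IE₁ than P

The general trend: IE₁ increases across a period and decreases down a group.
(A) Cl (period 3, group 17) vs Se (period 4, group 16): the stated order agrees with the simple trend.
(B) Bi (period 6, group 15) vs Ba (period 6, group 2): the stated order agrees with the simple trend.
(C) Be (period 2, group 2) vs B (period 2, group 13): the stated order contradicts the simple trend.
(D) O (period 2, group 16) vs P (period 3, group 15): the stated order agrees with the simple trend.
The exception is (C): removing B's lone 2p electron is easier than breaking Be's filled 2s².

(C)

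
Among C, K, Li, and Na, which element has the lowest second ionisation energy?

Consider each +1 ion: C⁺ still has 3 valence electrons; K⁺ is the bare [Ar] core; Li⁺ is the bare [He] core; Na⁺ is the bare [Ne] core.
Pulling an electron out of a noble-gas core costs far more than removing a remaining valence electron, so K, Na and Li sit at the high end of IE_2.
The numbers (kJ/mol): C 2353, K 3052, Li 7298, Na 4562.
Hence IE_2: C < K < Na < Li.

C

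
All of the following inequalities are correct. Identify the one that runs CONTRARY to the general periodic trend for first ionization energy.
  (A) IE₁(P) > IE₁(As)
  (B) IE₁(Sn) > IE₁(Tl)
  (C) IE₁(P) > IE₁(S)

(C)

The general trend: first ionization energy increases across a period and decreases down a group.
(A) P (period 3, group 15) vs As (period 4, group 15): the stated order agrees with the simple trend.
(B) Sn (period 5, group 14) vs Tl (period 6, group 13): the stated order agrees with the simple trend.
(C) P (period 3, group 15) vs S (period 3, group 16): the stated order contradicts the simple trend.
The exception is (C): S (3p⁴) ionizes more easily than half-filled P (3p³) because the paired 3p electron in S is pushed out by e⁻–e⁻ repulsion.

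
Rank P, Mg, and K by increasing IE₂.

Mg < P < K

Consider each +1 ion: P⁺ still has 4 valence electrons; Mg⁺ still has 1 valence electron; K⁺ is the bare [Ar] core.
Pulling an electron out of a noble-gas core costs far more than removing a remaining valence electron, so K sits at the high end of IE_2.
Valence configurations: P⁺ [Ne]3s²3p², Mg⁺ [Ne]3s¹.
Approximate IE_2 values (kJ/mol): P 1907, Mg 1451, K 3052.
Putting it together, IE_2: Mg < P < K.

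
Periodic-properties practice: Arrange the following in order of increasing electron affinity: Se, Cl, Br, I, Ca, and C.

Ca, C, Se, I, Br, Cl

C is in period 2, group 14; Cl is in period 3, group 17; Ca is in period 4, group 2; Se is in period 4, group 16; Br is in period 4, group 17; I is in period 5, group 17.
EA tends to increase across a period and decrease down a group, though the pattern is less regular than for IE or radius.
These span different periods and groups, so the two trends combine.
C > Ca: both effects reinforce here, so C is clearly the higher of the two.
Se > C: period and group pull opposite ways; the across-period shift dominates (195 vs 122 kJ/mol).
I > Se: the two effects oppose for this pair; the across-period effect wins (295 vs 195 kJ/mol).
Br > I: Br sits above I in group 17, so the down-group effect alone puts Br higher.
Cl > Br: they share group 17; the group trend gives Cl the larger value.
Tabulated electron affinity (kJ/mol): C 122, Cl 349, Ca 2, Se 195, Br 325, I 295.
So from lowest to highest: Ca < C < Se < I < Br < Cl.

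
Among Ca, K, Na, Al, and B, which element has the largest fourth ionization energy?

B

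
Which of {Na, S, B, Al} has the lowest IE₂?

Al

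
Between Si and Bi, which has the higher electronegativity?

Atoms toward the upper right of the periodic table pull bonding electrons most strongly.
Here both period and group differ, so the two effects have to be weighed against each other.
Bi > Si: period and group pull opposite ways; the across-period shift dominates (2.02 vs 1.90).
For reference (Pauling): Si 1.90, Bi 2.02.
So Bi has the higher electronegativity (Bi > Si).

Bi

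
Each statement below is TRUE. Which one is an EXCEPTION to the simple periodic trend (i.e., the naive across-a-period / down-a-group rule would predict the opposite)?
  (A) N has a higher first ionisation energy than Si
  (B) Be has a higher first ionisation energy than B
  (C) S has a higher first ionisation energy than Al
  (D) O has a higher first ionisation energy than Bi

(B)

The general trend: first ionisation energy increases across a period and decreases down a group.
(A) N (period 2, group 15) vs Si (period 3, group 14): the stated order agrees with the simple trend.
(B) Be (period 2, group 2) vs B (period 2, group 13): the stated order contradicts the simple trend.
(C) S (period 3, group 16) vs Al (period 3, group 13): the stated order agrees with the simple trend.
(D) O (period 2, group 16) vs Bi (period 6, group 15): the stated order agrees with the simple trend.
The exception is (B): removing B's lone 2p electron is easier than breaking Be's filled 2s².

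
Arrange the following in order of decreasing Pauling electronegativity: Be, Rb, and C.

C > Be > Rb

Be is in period 2, group 2; C is in period 2, group 14; Rb is in period 5, group 1.
Electronegativity increases across a period and decreases down a group, tracking effective nuclear charge and atomic size.
Neither a single period nor a single group — weigh both effects.
Be > Rb: relative to Rb, both the across-period and down-group shifts push Be's electronegativity up.
C > Be: both are in period 2; the period trend gives C the larger value.
Tabulated electronegativity (Pauling): Be 1.57, C 2.55, Rb 0.82.
So from highest to lowest: C > Be > Rb.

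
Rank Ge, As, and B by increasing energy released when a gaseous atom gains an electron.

Atoms with high Z_eff and room in the valence shell (especially the halogens) have the most exothermic electron affinities.
Neither a single period nor a single group — weigh both effects.
As > B: period and group pull opposite ways; the across-period shift dominates (78 vs 27 kJ/mol).
Ge > As: this pair runs against the simple trend — see the exception note.
Note the exception: Ge has a higher electron affinity than As, contrary to the simple trend — adding an electron to As's half-filled 4p³ is unfavourable, so Ge (4p²) has the more exothermic EA.
Tabulated electron affinity (kJ/mol): B 27, Ge 119, As 78.
So from lowest to highest: B < As < Ge.

B < As < Ge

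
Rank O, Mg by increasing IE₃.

O < Mg

IE_3 is the cost of taking one more electron from the +2 cation: O²⁺ still has 4 valence electrons; Mg²⁺ is the bare [Ne] core.
Core electrons are held far more tightly than valence electrons, so Mg tops the IE_3 order.
The numbers (kJ/mol): O 5300, Mg 7733.
Overall IE_3 order: O < Mg.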